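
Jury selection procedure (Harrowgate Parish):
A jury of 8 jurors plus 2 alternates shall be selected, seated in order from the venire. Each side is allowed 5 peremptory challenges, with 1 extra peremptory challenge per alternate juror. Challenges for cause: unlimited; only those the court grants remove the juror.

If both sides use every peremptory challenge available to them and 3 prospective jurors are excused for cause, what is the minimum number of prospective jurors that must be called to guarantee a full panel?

Seats to fill: 8 + 2 alternates = 10.
Peremptories: 5 + 1×2 = 7 per side × 2 sides = 14.
For-cause removals: 3.
Minimum venire: 10 + 14 + 3 = 27.

27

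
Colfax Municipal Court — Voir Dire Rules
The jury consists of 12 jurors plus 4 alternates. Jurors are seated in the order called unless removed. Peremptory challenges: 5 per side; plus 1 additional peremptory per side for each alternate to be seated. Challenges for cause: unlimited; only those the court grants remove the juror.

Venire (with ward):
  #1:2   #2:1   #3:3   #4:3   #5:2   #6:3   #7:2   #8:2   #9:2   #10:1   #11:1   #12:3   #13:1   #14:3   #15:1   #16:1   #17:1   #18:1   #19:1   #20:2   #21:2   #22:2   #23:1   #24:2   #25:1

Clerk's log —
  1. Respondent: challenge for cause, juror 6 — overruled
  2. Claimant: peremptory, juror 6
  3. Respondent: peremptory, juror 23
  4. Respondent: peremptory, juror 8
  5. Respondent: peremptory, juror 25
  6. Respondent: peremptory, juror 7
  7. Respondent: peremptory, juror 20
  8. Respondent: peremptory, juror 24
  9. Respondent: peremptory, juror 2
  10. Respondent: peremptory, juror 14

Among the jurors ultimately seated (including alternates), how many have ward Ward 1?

8

Removed: #2, #6, #7, #8, #14, #20, #23, #24, #25.
Seated (16 incl. alternates): #1, #3, #4, #5, #9, #10, #11, #12, #13, #15, #16, #17, #18, #19, #21, #22.
Of those, in Ward 1: #10, #11, #13, #15, #16, #17, #18, #19 → 8.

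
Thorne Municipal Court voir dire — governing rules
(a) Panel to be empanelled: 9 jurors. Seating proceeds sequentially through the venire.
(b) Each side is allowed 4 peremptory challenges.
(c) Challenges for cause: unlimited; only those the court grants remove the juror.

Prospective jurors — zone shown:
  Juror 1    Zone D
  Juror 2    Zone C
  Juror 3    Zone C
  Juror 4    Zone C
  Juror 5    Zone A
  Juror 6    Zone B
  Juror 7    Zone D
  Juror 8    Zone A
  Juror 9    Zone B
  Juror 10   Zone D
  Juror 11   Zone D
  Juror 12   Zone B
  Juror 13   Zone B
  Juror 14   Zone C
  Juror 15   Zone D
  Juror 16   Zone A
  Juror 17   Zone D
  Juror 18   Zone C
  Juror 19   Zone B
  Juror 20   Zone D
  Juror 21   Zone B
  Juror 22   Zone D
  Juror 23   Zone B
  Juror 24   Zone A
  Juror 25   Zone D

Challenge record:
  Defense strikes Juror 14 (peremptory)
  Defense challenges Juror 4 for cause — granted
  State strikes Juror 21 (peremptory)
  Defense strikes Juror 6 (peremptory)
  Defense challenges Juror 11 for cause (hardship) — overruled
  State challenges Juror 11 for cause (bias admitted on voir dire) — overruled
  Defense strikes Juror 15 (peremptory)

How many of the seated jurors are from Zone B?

1

Removed: #4, #6, #14, #15, #21.
Seated jurors 1–9: #1, #2, #3, #5, #7, #8, #9, #10, #11.
Of those, in Zone B: #9 → 1.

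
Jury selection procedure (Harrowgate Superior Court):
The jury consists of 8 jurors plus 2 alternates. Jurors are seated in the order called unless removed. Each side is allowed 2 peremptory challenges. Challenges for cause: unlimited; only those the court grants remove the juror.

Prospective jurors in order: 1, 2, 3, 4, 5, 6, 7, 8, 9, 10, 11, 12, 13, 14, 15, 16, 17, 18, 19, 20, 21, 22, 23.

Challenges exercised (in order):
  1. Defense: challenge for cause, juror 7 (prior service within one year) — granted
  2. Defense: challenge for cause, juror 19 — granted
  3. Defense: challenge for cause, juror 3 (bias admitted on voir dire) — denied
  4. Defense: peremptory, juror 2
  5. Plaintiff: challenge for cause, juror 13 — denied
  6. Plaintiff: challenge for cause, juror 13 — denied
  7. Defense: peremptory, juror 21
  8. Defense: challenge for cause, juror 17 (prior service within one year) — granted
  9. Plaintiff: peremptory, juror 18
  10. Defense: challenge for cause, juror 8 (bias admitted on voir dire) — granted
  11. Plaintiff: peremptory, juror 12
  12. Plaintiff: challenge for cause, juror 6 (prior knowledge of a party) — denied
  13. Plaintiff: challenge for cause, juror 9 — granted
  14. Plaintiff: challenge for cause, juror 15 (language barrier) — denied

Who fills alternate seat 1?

Removed: #2, #7, #8, #9, #12, #17, #18, #19, #21. (#3, #6, #13, #15 stay — for-cause denied.)
Seating in order: seats 1–8 → #1, #3, #4, #5, #6, #10, #11, #13; alternates → #14, #15.
So alternate 1 is #14.

14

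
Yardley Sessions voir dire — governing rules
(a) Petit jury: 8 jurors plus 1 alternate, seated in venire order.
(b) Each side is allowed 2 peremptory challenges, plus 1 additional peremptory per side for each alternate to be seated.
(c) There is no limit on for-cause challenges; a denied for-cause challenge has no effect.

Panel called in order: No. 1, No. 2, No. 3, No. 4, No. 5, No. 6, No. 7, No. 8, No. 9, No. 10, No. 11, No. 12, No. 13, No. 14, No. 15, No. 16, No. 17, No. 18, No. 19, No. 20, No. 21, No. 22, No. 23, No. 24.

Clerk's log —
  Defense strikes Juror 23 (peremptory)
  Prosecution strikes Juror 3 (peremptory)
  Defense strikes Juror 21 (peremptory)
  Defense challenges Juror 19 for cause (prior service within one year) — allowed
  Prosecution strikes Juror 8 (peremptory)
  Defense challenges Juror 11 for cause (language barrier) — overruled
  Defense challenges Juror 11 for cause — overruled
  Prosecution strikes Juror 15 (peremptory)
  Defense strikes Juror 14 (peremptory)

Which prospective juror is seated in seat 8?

Removed: #3, #8, #14, #15, #19, #21, #23. (#11 stays — for-cause denied.)
Seating in order: seats 1–8 → #1, #2, #4, #5, #6, #7, #9, #10; alternates → #11.
So seat 8 is #10.

10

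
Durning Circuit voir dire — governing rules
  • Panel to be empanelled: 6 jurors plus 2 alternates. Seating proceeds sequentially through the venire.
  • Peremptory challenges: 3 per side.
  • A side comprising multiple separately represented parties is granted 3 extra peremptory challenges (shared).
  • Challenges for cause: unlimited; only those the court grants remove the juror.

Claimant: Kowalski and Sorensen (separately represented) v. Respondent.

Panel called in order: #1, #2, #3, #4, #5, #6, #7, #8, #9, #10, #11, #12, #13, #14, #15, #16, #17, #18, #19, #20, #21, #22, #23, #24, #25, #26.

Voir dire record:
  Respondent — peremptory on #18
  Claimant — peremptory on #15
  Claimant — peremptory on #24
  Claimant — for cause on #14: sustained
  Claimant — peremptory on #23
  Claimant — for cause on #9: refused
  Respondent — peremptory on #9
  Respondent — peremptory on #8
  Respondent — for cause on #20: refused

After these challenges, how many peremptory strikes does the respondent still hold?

Respondent allotment: 3.
Respondent peremptories used: #18, #9, #8 — 3 (the for-cause on #20 doesn't count).
Remaining: 3 − 3 = 0.

0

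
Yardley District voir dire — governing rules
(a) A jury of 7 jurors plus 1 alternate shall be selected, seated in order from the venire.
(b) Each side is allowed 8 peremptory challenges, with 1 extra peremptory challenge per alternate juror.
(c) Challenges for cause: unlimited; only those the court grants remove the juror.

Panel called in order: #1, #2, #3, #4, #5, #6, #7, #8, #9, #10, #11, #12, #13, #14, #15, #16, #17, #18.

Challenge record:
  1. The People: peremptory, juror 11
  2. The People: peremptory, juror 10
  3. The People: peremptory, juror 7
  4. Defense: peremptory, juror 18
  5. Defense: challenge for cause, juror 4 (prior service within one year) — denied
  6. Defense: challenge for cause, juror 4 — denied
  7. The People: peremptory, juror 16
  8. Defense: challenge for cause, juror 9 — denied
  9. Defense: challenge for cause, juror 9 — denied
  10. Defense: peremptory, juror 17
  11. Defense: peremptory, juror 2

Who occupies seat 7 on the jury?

Removed: #2, #7, #10, #11, #16, #17, #18. (#4, #9 stay — for-cause denied.)
Filling seats in venire order through position 7: #1, #3, #4, #5, #6, #8, #9.
So seat 7 is #9.

9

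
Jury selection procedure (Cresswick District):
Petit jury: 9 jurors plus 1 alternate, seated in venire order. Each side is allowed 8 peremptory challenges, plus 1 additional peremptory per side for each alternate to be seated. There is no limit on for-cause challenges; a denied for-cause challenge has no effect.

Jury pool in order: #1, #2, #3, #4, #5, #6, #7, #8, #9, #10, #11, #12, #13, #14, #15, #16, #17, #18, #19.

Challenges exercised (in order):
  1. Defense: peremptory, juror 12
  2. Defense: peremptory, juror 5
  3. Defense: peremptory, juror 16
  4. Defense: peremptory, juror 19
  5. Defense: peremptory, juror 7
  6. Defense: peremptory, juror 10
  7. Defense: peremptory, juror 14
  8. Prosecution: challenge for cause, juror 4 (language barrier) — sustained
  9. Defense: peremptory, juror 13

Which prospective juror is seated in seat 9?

Removed: #4, #5, #7, #10, #12, #13, #14, #16, #19.
Seating in order: seats 1–9 → #1, #2, #3, #6, #8, #9, #11, #15, #17; alternates → #18.
So seat 9 is #17.

17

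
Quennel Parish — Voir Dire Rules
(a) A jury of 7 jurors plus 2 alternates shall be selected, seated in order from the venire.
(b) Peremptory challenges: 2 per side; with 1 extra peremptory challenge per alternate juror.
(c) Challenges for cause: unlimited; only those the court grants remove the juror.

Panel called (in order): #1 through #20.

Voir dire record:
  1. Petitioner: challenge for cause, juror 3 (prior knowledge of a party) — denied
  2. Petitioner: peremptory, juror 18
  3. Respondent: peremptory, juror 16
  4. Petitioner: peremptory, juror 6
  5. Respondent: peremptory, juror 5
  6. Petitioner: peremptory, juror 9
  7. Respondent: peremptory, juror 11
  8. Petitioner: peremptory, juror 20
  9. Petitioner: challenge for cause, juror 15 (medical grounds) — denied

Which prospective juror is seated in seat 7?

Removed: #5, #6, #9, #11, #16, #18, #20. (#3, #15 stay — for-cause denied.)
Filling seats in venire order through position 7: #1, #2, #3, #4, #7, #8, #10.
So seat 7 is #10.

10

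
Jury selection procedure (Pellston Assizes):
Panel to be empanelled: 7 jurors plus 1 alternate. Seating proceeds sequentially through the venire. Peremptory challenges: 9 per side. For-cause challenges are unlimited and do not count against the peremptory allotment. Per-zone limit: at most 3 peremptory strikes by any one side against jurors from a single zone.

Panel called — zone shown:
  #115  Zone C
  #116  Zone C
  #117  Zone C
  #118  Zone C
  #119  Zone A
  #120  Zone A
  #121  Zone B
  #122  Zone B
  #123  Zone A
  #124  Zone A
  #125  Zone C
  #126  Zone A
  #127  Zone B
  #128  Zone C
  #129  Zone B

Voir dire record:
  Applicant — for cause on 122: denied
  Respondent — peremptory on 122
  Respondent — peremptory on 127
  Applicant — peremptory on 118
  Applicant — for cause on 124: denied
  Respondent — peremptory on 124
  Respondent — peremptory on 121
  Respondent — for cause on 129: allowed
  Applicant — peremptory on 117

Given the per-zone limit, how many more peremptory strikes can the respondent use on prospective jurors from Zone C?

Respondent peremptories so far: #122, #127, #124, #121 — 4 of 9 used, 5 left overall.
Against Zone C: none yet — per-zone cap 3 leaves 3.
Binding limit: min(5, 3) = 3.

3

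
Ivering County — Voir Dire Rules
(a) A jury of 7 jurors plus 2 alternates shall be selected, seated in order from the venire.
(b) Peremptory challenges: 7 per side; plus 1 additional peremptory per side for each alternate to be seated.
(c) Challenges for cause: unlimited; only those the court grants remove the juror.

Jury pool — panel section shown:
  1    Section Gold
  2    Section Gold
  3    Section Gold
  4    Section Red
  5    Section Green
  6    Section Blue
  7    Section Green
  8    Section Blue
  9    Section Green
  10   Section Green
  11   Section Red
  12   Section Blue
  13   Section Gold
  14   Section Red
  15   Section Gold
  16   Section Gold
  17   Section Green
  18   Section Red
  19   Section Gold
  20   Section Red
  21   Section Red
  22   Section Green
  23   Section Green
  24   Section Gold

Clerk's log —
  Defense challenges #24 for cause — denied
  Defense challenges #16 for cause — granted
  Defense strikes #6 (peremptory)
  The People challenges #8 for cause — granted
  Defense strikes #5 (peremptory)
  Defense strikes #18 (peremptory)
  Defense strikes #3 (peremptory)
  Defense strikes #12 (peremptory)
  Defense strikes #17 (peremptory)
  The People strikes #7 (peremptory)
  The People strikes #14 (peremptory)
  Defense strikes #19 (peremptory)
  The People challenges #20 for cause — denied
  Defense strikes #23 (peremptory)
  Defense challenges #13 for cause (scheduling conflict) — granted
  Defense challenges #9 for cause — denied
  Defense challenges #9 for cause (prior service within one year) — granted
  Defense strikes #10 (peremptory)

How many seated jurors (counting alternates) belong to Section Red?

4

Removed: #3, #5, #6, #7, #8, #9, #10, #12, #13, #14, #16, #17, #18, #19, #23.
Seated (9 incl. alternates): #1, #2, #4, #11, #15, #20, #21, #22, #24.
Of those, in Section Red: #4, #11, #20, #21 → 4.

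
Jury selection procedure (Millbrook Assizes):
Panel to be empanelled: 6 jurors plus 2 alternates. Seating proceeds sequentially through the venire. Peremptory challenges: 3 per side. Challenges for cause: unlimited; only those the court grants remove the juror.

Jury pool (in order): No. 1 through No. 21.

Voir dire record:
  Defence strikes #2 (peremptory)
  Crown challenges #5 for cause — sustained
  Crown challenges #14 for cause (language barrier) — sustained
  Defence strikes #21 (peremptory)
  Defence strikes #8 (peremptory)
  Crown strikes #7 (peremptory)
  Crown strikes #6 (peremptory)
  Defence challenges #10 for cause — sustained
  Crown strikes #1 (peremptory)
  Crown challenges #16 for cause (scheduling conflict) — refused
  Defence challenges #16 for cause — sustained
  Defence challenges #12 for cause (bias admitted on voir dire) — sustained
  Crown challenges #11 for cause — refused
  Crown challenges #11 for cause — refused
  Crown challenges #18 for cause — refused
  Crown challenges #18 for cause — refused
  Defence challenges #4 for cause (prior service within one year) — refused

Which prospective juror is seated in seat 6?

15

Removed: #1, #2, #5, #6, #7, #8, #10, #12, #14, #16, #21. (#4, #11, #18 stay — for-cause denied.)
Filling seats in venire order through position 6: #3, #4, #9, #11, #13, #15.
So seat 6 is #15.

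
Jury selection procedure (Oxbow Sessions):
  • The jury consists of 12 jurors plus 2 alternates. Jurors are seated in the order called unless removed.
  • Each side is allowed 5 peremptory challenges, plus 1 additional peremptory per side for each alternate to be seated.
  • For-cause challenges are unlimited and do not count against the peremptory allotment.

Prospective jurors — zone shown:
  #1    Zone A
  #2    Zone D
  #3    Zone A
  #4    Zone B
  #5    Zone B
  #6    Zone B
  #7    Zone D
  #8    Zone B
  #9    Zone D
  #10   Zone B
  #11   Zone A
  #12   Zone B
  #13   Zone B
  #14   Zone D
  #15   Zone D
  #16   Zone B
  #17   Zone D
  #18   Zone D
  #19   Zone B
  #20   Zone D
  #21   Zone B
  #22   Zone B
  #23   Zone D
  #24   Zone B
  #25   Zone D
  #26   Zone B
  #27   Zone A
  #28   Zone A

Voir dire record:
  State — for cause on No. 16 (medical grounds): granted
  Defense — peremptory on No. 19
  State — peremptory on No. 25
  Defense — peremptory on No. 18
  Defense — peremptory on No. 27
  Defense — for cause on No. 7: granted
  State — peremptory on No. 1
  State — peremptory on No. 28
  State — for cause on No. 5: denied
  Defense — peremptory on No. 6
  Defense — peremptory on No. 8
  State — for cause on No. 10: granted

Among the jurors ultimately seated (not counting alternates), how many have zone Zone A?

2

Removed: #1, #6, #7, #8, #10, #16, #18, #19, #25, #27, #28.
Seated jurors 1–12: #2, #3, #4, #5, #9, #11, #12, #13, #14, #15, #17, #20 (alternates #21, #22 not counted).
Of those, in Zone A: #3, #11 → 2.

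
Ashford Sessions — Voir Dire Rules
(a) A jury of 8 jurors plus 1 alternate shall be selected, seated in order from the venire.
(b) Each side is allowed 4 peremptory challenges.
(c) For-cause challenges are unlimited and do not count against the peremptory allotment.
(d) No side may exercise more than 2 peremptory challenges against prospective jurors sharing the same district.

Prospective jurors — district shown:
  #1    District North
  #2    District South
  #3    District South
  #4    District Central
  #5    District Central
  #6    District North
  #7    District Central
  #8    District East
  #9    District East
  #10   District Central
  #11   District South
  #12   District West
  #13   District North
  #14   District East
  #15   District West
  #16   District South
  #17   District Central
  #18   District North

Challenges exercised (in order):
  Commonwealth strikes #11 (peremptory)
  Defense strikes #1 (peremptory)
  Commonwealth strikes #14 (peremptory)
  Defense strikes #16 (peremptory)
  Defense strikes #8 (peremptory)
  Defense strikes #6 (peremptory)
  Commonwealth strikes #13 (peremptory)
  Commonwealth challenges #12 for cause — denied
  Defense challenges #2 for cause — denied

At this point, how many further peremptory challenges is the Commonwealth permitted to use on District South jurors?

Commonwealth peremptories so far: #11, #14, #13 — 3 of 4 used, 1 left overall.
Against District South: #11 — 1 used; per-district cap 2 leaves 1.
Binding limit: min(1, 1) = 1.

1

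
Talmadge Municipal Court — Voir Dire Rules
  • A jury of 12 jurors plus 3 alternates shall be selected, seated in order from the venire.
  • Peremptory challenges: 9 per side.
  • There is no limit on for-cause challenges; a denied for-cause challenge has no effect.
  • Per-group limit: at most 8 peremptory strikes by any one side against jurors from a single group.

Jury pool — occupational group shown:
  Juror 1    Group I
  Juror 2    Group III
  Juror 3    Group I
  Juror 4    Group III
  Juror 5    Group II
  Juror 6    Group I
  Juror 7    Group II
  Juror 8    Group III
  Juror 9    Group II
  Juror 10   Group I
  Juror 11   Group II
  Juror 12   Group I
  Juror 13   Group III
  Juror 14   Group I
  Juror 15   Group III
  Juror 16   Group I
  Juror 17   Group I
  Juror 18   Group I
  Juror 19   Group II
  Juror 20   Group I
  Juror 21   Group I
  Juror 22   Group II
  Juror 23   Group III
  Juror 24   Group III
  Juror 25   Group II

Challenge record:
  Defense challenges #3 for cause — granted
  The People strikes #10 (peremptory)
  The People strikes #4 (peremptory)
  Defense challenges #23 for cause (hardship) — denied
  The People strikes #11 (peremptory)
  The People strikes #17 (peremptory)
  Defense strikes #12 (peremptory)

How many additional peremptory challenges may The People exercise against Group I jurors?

5

The People peremptories so far: #10, #4, #11, #17 — 4 of 9 used, 5 left overall.
Against Group I: #10, #17 — 2 used; per-group cap 8 leaves 6.
Binding limit: min(5, 6) = 5.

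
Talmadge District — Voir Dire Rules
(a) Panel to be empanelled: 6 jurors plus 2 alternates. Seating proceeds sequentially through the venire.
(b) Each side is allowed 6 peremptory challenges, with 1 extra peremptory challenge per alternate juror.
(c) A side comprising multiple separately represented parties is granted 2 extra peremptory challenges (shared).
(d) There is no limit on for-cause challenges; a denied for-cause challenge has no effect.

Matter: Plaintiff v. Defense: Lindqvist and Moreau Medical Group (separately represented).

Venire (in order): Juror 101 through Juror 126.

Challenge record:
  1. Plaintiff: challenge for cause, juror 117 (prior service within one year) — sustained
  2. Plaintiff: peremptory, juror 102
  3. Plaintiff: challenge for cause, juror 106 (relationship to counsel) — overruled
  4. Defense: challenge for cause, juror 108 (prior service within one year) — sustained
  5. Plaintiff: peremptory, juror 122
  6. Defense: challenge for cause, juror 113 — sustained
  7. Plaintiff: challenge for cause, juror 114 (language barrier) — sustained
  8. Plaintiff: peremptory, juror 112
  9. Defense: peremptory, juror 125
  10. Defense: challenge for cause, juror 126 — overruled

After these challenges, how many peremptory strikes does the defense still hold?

9

Defense allotment: 6 base + 1 × 2 alternates + 2 multi-party = 10.
Defense peremptories used: #125 — 1 (for-cause on #108, #113, #126 don't count).
Remaining: 10 − 1 = 9.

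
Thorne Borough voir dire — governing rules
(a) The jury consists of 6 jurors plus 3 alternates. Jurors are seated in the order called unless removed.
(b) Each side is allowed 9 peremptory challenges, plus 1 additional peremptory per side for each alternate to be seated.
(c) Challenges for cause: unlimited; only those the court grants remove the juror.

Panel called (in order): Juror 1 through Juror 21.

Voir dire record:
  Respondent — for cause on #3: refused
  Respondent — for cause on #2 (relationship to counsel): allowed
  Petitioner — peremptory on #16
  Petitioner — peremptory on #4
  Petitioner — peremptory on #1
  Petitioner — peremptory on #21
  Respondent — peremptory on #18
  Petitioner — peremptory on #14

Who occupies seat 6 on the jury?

9

Removed: #1, #2, #4, #14, #16, #18, #21. (#3 stays — for-cause denied.)
Filling seats in venire order through position 6: #3, #5, #6, #7, #8, #9.
So seat 6 is #9.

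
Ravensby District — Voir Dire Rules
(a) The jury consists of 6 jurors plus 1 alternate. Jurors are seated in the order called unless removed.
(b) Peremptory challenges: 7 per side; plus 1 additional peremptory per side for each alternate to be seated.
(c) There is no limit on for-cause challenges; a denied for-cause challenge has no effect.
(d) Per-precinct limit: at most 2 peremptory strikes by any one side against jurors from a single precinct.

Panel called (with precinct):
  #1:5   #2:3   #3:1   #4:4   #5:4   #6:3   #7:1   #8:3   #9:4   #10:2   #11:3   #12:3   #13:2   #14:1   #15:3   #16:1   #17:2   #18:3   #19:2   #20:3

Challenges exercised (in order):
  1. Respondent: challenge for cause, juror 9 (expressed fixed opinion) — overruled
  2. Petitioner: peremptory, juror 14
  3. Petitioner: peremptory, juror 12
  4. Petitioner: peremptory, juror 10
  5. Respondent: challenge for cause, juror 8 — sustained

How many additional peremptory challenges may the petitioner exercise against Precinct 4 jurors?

2

Petitioner peremptories so far: #14, #12, #10 — 3 of 8 used, 5 left overall.
Against Precinct 4: none yet — per-precinct cap 2 leaves 2.
Binding limit: min(5, 2) = 2.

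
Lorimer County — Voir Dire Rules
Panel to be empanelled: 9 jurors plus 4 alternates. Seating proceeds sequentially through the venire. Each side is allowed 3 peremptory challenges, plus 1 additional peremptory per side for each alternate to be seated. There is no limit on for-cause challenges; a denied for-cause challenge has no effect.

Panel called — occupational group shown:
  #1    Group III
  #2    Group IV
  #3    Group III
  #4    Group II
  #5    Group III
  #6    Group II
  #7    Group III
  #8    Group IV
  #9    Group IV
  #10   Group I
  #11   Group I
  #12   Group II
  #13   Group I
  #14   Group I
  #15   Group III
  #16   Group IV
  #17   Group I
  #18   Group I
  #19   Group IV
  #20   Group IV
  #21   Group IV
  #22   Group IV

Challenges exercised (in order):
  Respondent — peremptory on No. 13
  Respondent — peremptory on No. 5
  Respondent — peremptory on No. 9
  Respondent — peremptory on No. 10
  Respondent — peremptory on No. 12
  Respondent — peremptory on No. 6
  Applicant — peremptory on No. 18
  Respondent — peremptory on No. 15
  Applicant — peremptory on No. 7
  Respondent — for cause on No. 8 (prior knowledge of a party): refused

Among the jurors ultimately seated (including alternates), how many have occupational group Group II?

1

Removed: #5, #6, #7, #9, #10, #12, #13, #15, #18.
Seated (13 incl. alternates): #1, #2, #3, #4, #8, #11, #14, #16, #17, #19, #20, #21, #22.
Of those, in Group II: #4 → 1.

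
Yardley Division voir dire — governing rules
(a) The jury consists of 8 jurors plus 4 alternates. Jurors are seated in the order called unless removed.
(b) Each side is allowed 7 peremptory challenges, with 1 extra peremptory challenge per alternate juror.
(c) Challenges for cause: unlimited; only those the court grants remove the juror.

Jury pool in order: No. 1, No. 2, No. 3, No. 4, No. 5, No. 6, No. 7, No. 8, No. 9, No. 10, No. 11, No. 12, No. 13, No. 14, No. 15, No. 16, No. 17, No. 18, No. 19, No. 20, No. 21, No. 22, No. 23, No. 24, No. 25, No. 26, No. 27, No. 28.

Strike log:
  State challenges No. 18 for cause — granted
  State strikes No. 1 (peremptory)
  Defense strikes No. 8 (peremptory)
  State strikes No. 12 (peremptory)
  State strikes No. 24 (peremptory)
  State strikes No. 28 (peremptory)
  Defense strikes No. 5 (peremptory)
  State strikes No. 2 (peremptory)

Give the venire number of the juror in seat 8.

Removed: #1, #2, #5, #8, #12, #18, #24, #28.
Filling seats in venire order through position 8: #3, #4, #6, #7, #9, #10, #11, #13.
So seat 8 is #13.

13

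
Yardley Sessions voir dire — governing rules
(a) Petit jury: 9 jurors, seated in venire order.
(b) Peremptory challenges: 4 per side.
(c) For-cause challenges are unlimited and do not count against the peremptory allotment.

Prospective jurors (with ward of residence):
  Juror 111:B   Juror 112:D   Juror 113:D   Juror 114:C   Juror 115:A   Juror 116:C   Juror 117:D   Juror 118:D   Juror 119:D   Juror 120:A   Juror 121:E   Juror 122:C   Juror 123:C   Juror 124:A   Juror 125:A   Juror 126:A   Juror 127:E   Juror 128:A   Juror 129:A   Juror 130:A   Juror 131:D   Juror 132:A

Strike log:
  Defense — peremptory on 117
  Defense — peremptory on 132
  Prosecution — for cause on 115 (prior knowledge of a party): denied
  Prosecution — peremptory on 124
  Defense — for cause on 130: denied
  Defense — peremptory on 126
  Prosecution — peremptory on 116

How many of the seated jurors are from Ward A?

Removed: #116, #117, #124, #126, #132.
Seated jurors 1–9: #111, #112, #113, #114, #115, #118, #119, #120, #121.
Of those, in Ward A: #115, #120 → 2.

2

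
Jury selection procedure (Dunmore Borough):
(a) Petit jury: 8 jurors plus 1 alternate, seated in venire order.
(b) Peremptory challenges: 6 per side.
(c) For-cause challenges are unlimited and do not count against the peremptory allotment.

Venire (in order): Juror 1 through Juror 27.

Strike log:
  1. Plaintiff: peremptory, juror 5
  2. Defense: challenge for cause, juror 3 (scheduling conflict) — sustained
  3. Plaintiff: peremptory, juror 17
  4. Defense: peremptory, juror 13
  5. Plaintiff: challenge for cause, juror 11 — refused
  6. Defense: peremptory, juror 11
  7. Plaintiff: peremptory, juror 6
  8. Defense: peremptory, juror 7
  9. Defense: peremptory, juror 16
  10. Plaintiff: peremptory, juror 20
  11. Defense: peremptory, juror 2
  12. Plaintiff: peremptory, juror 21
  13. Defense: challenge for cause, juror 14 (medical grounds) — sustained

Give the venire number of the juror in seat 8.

18

Removed: #2, #3, #5, #6, #7, #11, #13, #14, #16, #17, #20, #21.
Seating in order: seats 1–8 → #1, #4, #8, #9, #10, #12, #15, #18; alternates → #19.
So seat 8 is #18.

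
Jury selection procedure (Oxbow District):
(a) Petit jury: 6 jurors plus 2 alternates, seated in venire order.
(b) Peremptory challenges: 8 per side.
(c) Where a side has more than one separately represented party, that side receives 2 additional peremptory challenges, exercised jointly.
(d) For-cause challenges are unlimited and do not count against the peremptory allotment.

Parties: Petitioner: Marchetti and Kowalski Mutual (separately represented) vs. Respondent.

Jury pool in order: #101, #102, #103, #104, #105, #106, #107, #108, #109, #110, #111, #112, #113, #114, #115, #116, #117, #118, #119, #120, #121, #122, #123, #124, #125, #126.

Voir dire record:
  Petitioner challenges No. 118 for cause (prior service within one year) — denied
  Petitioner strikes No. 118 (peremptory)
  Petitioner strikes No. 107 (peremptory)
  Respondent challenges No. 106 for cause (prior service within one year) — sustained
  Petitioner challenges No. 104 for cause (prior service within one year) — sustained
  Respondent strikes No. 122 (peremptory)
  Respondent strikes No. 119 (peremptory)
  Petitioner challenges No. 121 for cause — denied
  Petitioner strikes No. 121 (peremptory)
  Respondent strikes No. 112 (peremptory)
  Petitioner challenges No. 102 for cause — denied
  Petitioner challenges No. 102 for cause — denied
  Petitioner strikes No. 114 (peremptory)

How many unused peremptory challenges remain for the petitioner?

6

Petitioner allotment: 8 base + 2 multi-party = 10.
Petitioner peremptories used: #118, #107, #121, #114 — 4 (for-cause on #118, #104, #121, #102, #102 don't count).
Remaining: 10 − 4 = 6.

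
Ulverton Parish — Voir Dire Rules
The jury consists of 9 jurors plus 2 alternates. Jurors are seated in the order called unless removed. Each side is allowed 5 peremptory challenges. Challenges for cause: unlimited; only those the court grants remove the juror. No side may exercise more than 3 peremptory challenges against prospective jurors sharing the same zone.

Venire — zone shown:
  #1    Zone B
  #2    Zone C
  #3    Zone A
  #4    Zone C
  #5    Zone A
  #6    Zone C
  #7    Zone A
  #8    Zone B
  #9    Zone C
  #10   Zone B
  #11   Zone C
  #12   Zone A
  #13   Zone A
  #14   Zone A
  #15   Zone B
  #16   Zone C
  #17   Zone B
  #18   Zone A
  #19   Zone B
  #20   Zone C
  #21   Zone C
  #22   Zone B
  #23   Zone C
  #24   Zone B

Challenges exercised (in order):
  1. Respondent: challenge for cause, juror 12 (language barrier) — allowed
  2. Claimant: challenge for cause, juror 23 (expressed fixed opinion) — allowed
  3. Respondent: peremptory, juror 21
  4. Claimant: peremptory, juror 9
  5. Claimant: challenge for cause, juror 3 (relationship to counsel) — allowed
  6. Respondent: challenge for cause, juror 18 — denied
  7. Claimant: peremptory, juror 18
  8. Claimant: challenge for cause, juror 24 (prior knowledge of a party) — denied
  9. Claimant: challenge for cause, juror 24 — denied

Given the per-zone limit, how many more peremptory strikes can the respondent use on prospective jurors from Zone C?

Respondent peremptories so far: #21 — 1 of 5 used, 4 left overall.
Against Zone C: #21 — 1 used; per-zone cap 3 leaves 2.
Binding limit: min(4, 2) = 2.

2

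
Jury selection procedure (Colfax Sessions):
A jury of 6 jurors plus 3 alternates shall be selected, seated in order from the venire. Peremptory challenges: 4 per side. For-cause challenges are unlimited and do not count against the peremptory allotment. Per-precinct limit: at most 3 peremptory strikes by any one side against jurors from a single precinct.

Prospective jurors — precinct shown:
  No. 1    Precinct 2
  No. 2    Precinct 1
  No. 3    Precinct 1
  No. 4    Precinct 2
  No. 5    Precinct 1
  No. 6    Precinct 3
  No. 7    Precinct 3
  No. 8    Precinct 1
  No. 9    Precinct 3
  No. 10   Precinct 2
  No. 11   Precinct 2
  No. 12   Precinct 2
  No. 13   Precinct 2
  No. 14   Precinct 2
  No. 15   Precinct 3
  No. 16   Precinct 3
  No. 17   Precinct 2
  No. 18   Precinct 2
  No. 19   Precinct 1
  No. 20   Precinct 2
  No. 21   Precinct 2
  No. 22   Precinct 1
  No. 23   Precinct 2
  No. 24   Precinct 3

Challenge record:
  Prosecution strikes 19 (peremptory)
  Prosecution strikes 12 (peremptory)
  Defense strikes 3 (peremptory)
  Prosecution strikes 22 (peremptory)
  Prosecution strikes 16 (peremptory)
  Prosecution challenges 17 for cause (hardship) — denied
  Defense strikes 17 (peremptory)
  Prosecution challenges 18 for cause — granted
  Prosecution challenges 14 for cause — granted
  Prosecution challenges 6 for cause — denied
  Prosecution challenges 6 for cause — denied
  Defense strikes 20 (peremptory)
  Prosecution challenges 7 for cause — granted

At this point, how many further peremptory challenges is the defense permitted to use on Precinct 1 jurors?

1

Defense peremptories so far: #3, #17, #20 — 3 of 4 used, 1 left overall.
Against Precinct 1: #3 — 1 used; per-precinct cap 3 leaves 2.
Binding limit: min(1, 2) = 1.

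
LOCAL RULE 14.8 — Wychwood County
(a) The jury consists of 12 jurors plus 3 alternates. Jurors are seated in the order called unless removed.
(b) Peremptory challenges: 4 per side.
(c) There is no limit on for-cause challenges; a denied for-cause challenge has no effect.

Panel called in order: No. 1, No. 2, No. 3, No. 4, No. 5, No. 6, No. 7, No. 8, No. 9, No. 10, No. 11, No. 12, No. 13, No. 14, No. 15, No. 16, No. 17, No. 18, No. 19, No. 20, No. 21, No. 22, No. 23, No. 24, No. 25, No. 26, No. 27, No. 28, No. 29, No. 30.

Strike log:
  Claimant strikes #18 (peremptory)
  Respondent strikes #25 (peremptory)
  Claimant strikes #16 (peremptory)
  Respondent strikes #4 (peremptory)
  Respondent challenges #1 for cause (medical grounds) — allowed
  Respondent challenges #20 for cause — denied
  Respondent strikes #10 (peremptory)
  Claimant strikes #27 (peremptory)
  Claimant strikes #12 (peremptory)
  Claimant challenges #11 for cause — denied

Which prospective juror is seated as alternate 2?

Removed: #1, #4, #10, #12, #16, #18, #25, #27. (#11, #20 stay — for-cause denied.)
Seating in order: seats 1–12 → #2, #3, #5, #6, #7, #8, #9, #11, #13, #14, #15, #17; alternates → #19, #20, #21.
So alternate 2 is #20.

20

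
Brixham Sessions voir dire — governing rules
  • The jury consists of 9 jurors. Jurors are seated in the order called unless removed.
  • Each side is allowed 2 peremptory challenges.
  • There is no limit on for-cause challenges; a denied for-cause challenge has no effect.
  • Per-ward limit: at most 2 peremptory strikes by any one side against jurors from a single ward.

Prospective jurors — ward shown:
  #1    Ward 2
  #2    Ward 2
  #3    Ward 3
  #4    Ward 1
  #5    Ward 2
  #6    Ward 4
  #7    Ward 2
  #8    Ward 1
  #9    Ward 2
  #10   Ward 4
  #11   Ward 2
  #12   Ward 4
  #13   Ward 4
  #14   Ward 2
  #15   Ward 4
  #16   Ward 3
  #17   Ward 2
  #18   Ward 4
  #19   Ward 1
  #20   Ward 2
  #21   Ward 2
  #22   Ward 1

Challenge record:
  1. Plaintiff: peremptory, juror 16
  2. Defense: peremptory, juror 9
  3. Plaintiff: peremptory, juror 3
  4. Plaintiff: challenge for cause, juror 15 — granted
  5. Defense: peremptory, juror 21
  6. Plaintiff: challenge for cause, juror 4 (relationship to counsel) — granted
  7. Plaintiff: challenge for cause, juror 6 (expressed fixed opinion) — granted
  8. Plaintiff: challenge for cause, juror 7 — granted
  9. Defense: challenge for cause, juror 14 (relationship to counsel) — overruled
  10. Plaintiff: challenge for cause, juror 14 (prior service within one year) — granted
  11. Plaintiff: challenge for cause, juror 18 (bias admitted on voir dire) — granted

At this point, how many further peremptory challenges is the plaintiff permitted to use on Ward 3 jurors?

Plaintiff peremptories so far: #16, #3 — 2 of 2 used, 0 left overall.
Against Ward 3: #16, #3 — 2 used; per-ward cap 2 leaves 0.
Binding limit: min(0, 0) = 0.

0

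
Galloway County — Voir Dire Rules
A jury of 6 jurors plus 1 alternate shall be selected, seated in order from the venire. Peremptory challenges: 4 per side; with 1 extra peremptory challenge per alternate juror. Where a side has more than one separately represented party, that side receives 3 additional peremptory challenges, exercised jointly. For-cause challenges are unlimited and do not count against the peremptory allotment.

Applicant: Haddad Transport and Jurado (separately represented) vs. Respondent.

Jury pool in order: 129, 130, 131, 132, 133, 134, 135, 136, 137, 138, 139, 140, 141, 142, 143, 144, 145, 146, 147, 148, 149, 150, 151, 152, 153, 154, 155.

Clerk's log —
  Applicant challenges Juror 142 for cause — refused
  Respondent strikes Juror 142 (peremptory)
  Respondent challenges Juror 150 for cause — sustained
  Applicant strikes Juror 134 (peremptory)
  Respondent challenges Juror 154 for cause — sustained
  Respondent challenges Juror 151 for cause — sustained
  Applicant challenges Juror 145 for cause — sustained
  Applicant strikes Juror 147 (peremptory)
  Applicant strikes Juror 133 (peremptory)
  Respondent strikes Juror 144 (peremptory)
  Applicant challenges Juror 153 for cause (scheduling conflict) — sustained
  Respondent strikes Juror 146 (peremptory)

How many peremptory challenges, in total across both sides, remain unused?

7

Applicant allotment: 4 base + 1 × 1 alternate + 3 multi-party = 8. Respondent allotment: 4 base + 1 × 1 alternate = 5.
Applicant peremptories used: #134, #147, #133 — 3 (for-cause on #142, #145, #153 don't count).
Respondent peremptories used: #142, #144, #146 — 3 (for-cause on #150, #154, #151 don't count).
Remaining: (8 − 3) + (5 − 3) = 7.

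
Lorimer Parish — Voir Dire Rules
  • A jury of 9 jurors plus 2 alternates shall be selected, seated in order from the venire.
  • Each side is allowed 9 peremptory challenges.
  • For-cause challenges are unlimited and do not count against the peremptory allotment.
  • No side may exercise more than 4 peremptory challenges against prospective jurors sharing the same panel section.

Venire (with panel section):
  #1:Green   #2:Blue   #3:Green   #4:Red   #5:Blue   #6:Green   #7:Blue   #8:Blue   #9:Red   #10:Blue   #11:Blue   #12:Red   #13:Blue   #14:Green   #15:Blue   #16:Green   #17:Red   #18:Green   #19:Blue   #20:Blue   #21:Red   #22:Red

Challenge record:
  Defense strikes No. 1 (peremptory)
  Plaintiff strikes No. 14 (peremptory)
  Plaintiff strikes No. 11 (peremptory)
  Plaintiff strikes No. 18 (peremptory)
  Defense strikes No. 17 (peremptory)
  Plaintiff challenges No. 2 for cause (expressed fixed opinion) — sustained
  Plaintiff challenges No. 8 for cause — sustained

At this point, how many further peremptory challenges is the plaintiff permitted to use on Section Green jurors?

2

Plaintiff peremptories so far: #14, #11, #18 — 3 of 9 used, 6 left overall.
Against Section Green: #14, #18 — 2 used; per-section cap 4 leaves 2.
Binding limit: min(6, 2) = 2.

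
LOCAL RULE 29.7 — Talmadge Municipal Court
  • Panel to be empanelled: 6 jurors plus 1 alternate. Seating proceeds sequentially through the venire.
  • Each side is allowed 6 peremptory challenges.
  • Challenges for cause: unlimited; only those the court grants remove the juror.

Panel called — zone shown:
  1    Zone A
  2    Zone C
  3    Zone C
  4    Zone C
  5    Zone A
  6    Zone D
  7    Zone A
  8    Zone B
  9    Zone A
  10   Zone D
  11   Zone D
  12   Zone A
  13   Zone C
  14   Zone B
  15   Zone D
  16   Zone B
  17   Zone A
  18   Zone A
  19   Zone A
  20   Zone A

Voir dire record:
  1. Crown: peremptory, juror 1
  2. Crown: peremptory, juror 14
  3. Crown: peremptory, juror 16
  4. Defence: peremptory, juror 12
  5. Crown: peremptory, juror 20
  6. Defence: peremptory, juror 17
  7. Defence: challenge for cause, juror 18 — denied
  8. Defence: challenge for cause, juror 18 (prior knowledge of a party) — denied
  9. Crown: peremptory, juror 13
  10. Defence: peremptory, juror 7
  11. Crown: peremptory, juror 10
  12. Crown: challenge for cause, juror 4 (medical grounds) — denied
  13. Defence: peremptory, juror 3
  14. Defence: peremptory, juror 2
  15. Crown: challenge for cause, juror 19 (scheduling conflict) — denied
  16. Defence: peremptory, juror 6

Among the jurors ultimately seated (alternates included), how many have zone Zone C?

Removed: #1, #2, #3, #6, #7, #10, #12, #13, #14, #16, #17, #20.
Seated (7 incl. alternates): #4, #5, #8, #9, #11, #15, #18.
Of those, in Zone C: #4 → 1.

1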